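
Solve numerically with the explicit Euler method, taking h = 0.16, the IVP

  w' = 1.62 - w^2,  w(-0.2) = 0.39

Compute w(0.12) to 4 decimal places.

Euler: w_{n+1} = w_n + h·f(t_n, w_n).
t=-0.200000, w=0.390000: f=1.467900 → w ← 0.390000 + 0.16·1.467900 = 0.624864
t=-0.040000, w=0.624864: f=1.229545 → w ← 0.624864 + 0.16·1.229545 = 0.821591
w(0.12) ≈ 0.8216

0.8216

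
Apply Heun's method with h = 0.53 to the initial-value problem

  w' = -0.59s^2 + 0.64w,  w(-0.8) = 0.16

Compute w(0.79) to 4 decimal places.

Heun: k1 = f(s_n, w_n); k2 = f(s_n + h, w_n + h·k1); w_{n+1} = w_n + (h/2)·(k1 + k2).
s=-0.800000, w=0.160000:
  k1 = f(-0.800000, 0.160000) = -0.275200
  k2 = f(-0.270000, 0.014144) = -0.033959
  w ← 0.160000 + (0.53/2)·(-0.275200 + (-0.033959)) = 0.078073
s=-0.270000, w=0.078073:
  k1 = f(-0.270000, 0.078073) = 0.006956
  k2 = f(0.260000, 0.081759) = 0.012442
  w ← 0.078073 + (0.53/2)·(0.006956 + 0.012442) = 0.083213
s=0.260000, w=0.083213:
  k1 = f(0.260000, 0.083213) = 0.013373
  k2 = f(0.790000, 0.090301) = -0.310427
  w ← 0.083213 + (0.53/2)·(0.013373 + (-0.310427)) = 0.004494
w(0.79) ≈ 0.0045

0.0045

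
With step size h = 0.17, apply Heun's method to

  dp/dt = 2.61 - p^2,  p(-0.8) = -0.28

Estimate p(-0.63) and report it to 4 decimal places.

0.1551

Heun: k1 = f(t_n, p_n); k2 = f(t_n + h, p_n + h·k1); p_{n+1} = p_n + (h/2)·(k1 + k2).
t=-0.800000, p=-0.280000:
  k1 = f(-0.800000, -0.280000) = 2.531600
  k2 = f(-0.630000, 0.150372) = 2.587388
  p ← -0.280000 + (0.17/2)·(2.531600 + 2.587388) = 0.155114
p(-0.63) ≈ 0.1551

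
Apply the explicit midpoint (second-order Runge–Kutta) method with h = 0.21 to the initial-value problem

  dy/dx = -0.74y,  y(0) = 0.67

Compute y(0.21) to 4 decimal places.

Midpoint: k1 = f(x_n, y_n); k2 = f(x_n + h/2, y_n + (h/2)·k1); y_{n+1} = y_n + h·k2.
x=0.000000, y=0.670000:
  k1 = f(0.000000, 0.670000) = -0.495800
  k2 = f(0.105000, 0.617941) = -0.457276
  y ← 0.670000 + 0.21·(-0.457276) = 0.573972
y(0.21) ≈ 0.5740

0.5740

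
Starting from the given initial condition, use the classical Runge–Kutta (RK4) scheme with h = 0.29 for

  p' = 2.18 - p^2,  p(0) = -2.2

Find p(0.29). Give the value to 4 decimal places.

RK4: k1 = f(x_n, p_n); k2 = f(x_n + h/2, p_n + (h/2)·k1); k3 = f(x_n + h/2, p_n + (h/2)·k2); k4 = f(x_n + h, p_n + h·k3); p_{n+1} = p_n + (h/6)·(k1 + 2k2 + 2k3 + k4).
x=0.000000, p=-2.200000:
  k1 = f(0.000000, -2.200000) = -2.660000
  k2 = f(0.145000, -2.585700) = -4.505844
  k3 = f(0.145000, -2.853347) = -5.961592
  k4 = f(0.290000, -3.928862) = -13.255953
  p ← -2.200000 + (0.29/6)·(k1 + 2k2 + 2k3 + k4) = -3.981123
p(0.29) ≈ -3.9811

-3.9811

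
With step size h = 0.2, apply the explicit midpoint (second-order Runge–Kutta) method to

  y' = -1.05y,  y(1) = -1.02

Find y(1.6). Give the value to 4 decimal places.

Midpoint: k1 = f(t_n, y_n); k2 = f(t_n + h/2, y_n + (h/2)·k1); y_{n+1} = y_n + h·k2.
t=1.000000, y=-1.020000:
  k1 = f(1.000000, -1.020000) = 1.071000
  k2 = f(1.100000, -0.912900) = 0.958545
  y ← -1.020000 + 0.2·0.958545 = -0.828291
t=1.200000, y=-0.828291:
  k1 = f(1.200000, -0.828291) = 0.869706
  k2 = f(1.300000, -0.741320) = 0.778386
  y ← -0.828291 + 0.2·0.778386 = -0.672614
t=1.400000, y=-0.672614:
  k1 = f(1.400000, -0.672614) = 0.706244
  k2 = f(1.500000, -0.601989) = 0.632089
  y ← -0.672614 + 0.2·0.632089 = -0.546196
y(1.6) ≈ -0.5462

-0.5462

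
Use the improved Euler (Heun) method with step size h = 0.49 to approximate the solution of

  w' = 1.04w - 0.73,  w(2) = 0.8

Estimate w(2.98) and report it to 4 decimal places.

0.9655

Heun: k1 = f(s_n, w_n); k2 = f(s_n + h, w_n + h·k1); w_{n+1} = w_n + (h/2)·(k1 + k2).
s=2.000000, w=0.800000:
  k1 = f(2.000000, 0.800000) = 0.102000
  k2 = f(2.490000, 0.849980) = 0.153979
  w ← 0.800000 + (0.49/2)·(0.102000 + 0.153979) = 0.862715
s=2.490000, w=0.862715:
  k1 = f(2.490000, 0.862715) = 0.167224
  k2 = f(2.980000, 0.944654) = 0.252441
  w ← 0.862715 + (0.49/2)·(0.167224 + 0.252441) = 0.965533
w(2.98) ≈ 0.9655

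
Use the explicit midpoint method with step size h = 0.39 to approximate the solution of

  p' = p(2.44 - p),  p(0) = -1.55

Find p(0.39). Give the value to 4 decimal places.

Midpoint: k1 = f(t_n, p_n); k2 = f(t_n + h/2, p_n + (h/2)·k1); p_{n+1} = p_n + h·k2.
t=0.000000, p=-1.550000:
  k1 = f(0.000000, -1.550000) = -6.184500
  k2 = f(0.195000, -2.755978) = -14.319997
  p ← -1.550000 + 0.39·(-14.319997) = -7.134799
p(0.39) ≈ -7.1348

-7.1348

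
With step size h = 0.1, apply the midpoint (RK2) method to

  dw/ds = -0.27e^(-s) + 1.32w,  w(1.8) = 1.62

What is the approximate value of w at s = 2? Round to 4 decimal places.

2.0987

Midpoint: k1 = f(s_n, w_n); k2 = f(s_n + h/2, w_n + (h/2)·k1); w_{n+1} = w_n + h·k2.
s=1.800000, w=1.620000:
  k1 = f(1.800000, 1.620000) = 2.093769
  k2 = f(1.850000, 1.724688) = 2.234135
  w ← 1.620000 + 0.1·2.234135 = 1.843413
s=1.900000, w=1.843413:
  k1 = f(1.900000, 1.843413) = 2.392922
  k2 = f(1.950000, 1.963060) = 2.552825
  w ← 1.843413 + 0.1·2.552825 = 2.098696
w(2) ≈ 2.0987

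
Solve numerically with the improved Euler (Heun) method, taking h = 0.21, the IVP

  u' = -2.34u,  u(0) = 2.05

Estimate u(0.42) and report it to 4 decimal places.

Heun: k1 = f(x_n, u_n); k2 = f(x_n + h, u_n + h·k1); u_{n+1} = u_n + (h/2)·(k1 + k2).
x=0.000000, u=2.050000:
  k1 = f(0.000000, 2.050000) = -4.797000
  k2 = f(0.210000, 1.042630) = -2.439754
  u ← 2.050000 + (0.21/2)·(-4.797000 + (-2.439754)) = 1.290141
x=0.210000, u=1.290141:
  k1 = f(0.210000, 1.290141) = -3.018929
  k2 = f(0.420000, 0.656166) = -1.535428
  u ← 1.290141 + (0.21/2)·(-3.018929 + (-1.535428)) = 0.811933
u(0.42) ≈ 0.8119

0.8119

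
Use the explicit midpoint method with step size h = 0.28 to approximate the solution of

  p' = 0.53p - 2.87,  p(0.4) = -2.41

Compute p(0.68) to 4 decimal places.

-3.6574

Midpoint: k1 = f(x_n, p_n); k2 = f(x_n + h/2, p_n + (h/2)·k1); p_{n+1} = p_n + h·k2.
x=0.400000, p=-2.410000:
  k1 = f(0.400000, -2.410000) = -4.147300
  k2 = f(0.540000, -2.990622) = -4.455030
  p ← -2.410000 + 0.28·(-4.455030) = -3.657408
p(0.68) ≈ -3.6574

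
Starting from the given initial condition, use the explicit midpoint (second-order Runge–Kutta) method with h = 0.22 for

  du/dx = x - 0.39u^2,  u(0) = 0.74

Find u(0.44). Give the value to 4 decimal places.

Midpoint: k1 = f(x_n, u_n); k2 = f(x_n + h/2, u_n + (h/2)·k1); u_{n+1} = u_n + h·k2.
x=0.000000, u=0.740000:
  k1 = f(0.000000, 0.740000) = -0.213564
  k2 = f(0.110000, 0.716508) = -0.090220
  u ← 0.740000 + 0.22·(-0.090220) = 0.720152
x=0.220000, u=0.720152:
  k1 = f(0.220000, 0.720152) = 0.017739
  k2 = f(0.330000, 0.722103) = 0.126641
  u ← 0.720152 + 0.22·0.126641 = 0.748013
u(0.44) ≈ 0.7480

0.7480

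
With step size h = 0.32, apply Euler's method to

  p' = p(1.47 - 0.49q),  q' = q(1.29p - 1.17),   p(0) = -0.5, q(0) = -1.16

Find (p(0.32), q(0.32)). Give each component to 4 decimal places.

Euler on (p,q): p_{n+1} = p_n + h·p', q_{n+1} = q_n + h·q'.
0.000000: (-0.500000, -1.160000); f=(-1.019200, 2.105400) → (-0.826144, -0.486272)
(p(0.32), q(0.32)) ≈ (-0.8261, -0.4863)

-0.8261, -0.4863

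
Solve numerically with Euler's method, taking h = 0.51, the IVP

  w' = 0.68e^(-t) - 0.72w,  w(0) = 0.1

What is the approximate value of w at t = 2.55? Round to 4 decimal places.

0.2612

Euler: w_{n+1} = w_n + h·f(t_n, w_n).
t=0.000000, w=0.100000: f=0.608000 → w ← 0.100000 + 0.51·0.608000 = 0.410080
t=0.510000, w=0.410080: f=0.113079 → w ← 0.410080 + 0.51·0.113079 = 0.467750
t=1.020000, w=0.467750: f=-0.091576 → w ← 0.467750 + 0.51·(-0.091576) = 0.421047
t=1.530000, w=0.421047: f=-0.155909 → w ← 0.421047 + 0.51·(-0.155909) = 0.341533
t=2.040000, w=0.341533: f=-0.157484 → w ← 0.341533 + 0.51·(-0.157484) = 0.261216
w(2.55) ≈ 0.2612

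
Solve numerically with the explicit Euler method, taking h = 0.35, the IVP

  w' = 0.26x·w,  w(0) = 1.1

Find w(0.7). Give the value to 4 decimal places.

Euler: w_{n+1} = w_n + h·f(x_n, w_n).
x=0.000000, w=1.100000: f=0.000000 → w ← 1.100000 + 0.35·0.000000 = 1.100000
x=0.350000, w=1.100000: f=0.100100 → w ← 1.100000 + 0.35·0.100100 = 1.135035
w(0.7) ≈ 1.1350

1.1350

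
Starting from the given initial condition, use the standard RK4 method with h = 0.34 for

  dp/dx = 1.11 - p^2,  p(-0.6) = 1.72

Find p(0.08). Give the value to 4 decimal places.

RK4: k1 = f(x_n, p_n); k2 = f(x_n + h/2, p_n + (h/2)·k1); k3 = f(x_n + h/2, p_n + (h/2)·k2); k4 = f(x_n + h, p_n + h·k3); p_{n+1} = p_n + (h/6)·(k1 + 2k2 + 2k3 + k4).
x=-0.600000, p=1.720000:
  k1 = f(-0.600000, 1.720000) = -1.848400
  k2 = f(-0.430000, 1.405772) = -0.866195
  k3 = f(-0.430000, 1.572747) = -1.363533
  k4 = f(-0.260000, 1.256399) = -0.468538
  p ← 1.720000 + (0.34/6)·(k1 + 2k2 + 2k3 + k4) = 1.336004
x=-0.260000, p=1.336004:
  k1 = f(-0.260000, 1.336004) = -0.674908
  k2 = f(-0.090000, 1.221270) = -0.381501
  k3 = f(-0.090000, 1.271149) = -0.505820
  k4 = f(0.080000, 1.164025) = -0.244955
  p ← 1.336004 + (0.34/6)·(k1 + 2k2 + 2k3 + k4) = 1.183316
p(0.08) ≈ 1.1833

1.1833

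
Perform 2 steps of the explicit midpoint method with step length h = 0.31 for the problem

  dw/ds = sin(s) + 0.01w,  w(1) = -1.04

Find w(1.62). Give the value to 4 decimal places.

Midpoint: k1 = f(s_n, w_n); k2 = f(s_n + h/2, w_n + (h/2)·k1); w_{n+1} = w_n + h·k2.
s=1.000000, w=-1.040000:
  k1 = f(1.000000, -1.040000) = 0.831071
  k2 = f(1.155000, -0.911184) = 0.905683
  w ← -1.040000 + 0.31·0.905683 = -0.759238
s=1.310000, w=-0.759238:
  k1 = f(1.310000, -0.759238) = 0.958593
  k2 = f(1.465000, -0.610656) = 0.988302
  w ← -0.759238 + 0.31·0.988302 = -0.452865
w(1.62) ≈ -0.4529

-0.4529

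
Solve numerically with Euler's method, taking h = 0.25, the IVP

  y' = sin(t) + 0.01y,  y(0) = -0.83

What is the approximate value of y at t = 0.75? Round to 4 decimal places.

-0.6544

Euler: y_{n+1} = y_n + h·f(t_n, y_n).
t=0.000000, y=-0.830000: f=-0.008300 → y ← -0.830000 + 0.25·(-0.008300) = -0.832075
t=0.250000, y=-0.832075: f=0.239083 → y ← -0.832075 + 0.25·0.239083 = -0.772304
t=0.500000, y=-0.772304: f=0.471702 → y ← -0.772304 + 0.25·0.471702 = -0.654379
y(0.75) ≈ -0.6544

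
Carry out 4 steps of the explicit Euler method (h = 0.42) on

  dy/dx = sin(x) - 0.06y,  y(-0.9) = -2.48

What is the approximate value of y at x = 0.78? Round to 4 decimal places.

Euler: y_{n+1} = y_n + h·f(x_n, y_n).
x=-0.900000, y=-2.480000: f=-0.634527 → y ← -2.480000 + 0.42·(-0.634527) = -2.746501
x=-0.480000, y=-2.746501: f=-0.296989 → y ← -2.746501 + 0.42·(-0.296989) = -2.871237
x=-0.060000, y=-2.871237: f=0.112310 → y ← -2.871237 + 0.42·0.112310 = -2.824066
x=0.360000, y=-2.824066: f=0.521718 → y ← -2.824066 + 0.42·0.521718 = -2.604945
y(0.78) ≈ -2.6049

-2.6049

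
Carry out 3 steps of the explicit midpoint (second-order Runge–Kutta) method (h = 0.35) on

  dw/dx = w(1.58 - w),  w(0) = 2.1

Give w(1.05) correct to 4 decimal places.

1.6826

Midpoint: k1 = f(x_n, w_n); k2 = f(x_n + h/2, w_n + (h/2)·k1); w_{n+1} = w_n + h·k2.
x=0.000000, w=2.100000:
  k1 = f(0.000000, 2.100000) = -1.092000
  k2 = f(0.175000, 1.908900) = -0.627837
  w ← 2.100000 + 0.35·(-0.627837) = 1.880257
x=0.350000, w=1.880257:
  k1 = f(0.350000, 1.880257) = -0.564560
  k2 = f(0.525000, 1.781459) = -0.358891
  w ← 1.880257 + 0.35·(-0.358891) = 1.754645
x=0.700000, w=1.754645:
  k1 = f(0.700000, 1.754645) = -0.306440
  k2 = f(0.875000, 1.701018) = -0.205854
  w ← 1.754645 + 0.35·(-0.205854) = 1.682596
w(1.05) ≈ 1.6826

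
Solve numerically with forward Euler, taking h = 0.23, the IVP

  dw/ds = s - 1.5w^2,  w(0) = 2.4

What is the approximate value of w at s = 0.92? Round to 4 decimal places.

Euler: w_{n+1} = w_n + h·f(s_n, w_n).
s=0.000000, w=2.400000: f=-8.640000 → w ← 2.400000 + 0.23·(-8.640000) = 0.412800
s=0.230000, w=0.412800: f=-0.025606 → w ← 0.412800 + 0.23·(-0.025606) = 0.406911
s=0.460000, w=0.406911: f=0.211636 → w ← 0.406911 + 0.23·0.211636 = 0.455587
s=0.690000, w=0.455587: f=0.378661 → w ← 0.455587 + 0.23·0.378661 = 0.542679
w(0.92) ≈ 0.5427

0.5427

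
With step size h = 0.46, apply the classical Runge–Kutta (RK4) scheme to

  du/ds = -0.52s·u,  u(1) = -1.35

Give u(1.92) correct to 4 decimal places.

-0.6715

RK4: k1 = f(s_n, u_n); k2 = f(s_n + h/2, u_n + (h/2)·k1); k3 = f(s_n + h/2, u_n + (h/2)·k2); k4 = f(s_n + h, u_n + h·k3); u_{n+1} = u_n + (h/6)·(k1 + 2k2 + 2k3 + k4).
s=1.000000, u=-1.350000:
  k1 = f(1.000000, -1.350000) = 0.702000
  k2 = f(1.230000, -1.188540) = 0.760190
  k3 = f(1.230000, -1.175156) = 0.751630
  k4 = f(1.460000, -1.004250) = 0.762427
  u ← -1.350000 + (0.46/6)·(k1 + 2k2 + 2k3 + k4) = -1.005915
s=1.460000, u=-1.005915:
  k1 = f(1.460000, -1.005915) = 0.763691
  k2 = f(1.690000, -0.830266) = 0.729638
  k3 = f(1.690000, -0.838098) = 0.736521
  k4 = f(1.920000, -0.667115) = 0.666048
  u ← -1.005915 + (0.46/6)·(k1 + 2k2 + 2k3 + k4) = -0.671491
u(1.92) ≈ -0.6715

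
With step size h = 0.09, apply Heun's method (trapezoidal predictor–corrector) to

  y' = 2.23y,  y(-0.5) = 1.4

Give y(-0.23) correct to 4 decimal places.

2.5474

Heun: k1 = f(x_n, y_n); k2 = f(x_n + h, y_n + h·k1); y_{n+1} = y_n + (h/2)·(k1 + k2).
x=-0.500000, y=1.400000:
  k1 = f(-0.500000, 1.400000) = 3.122000
  k2 = f(-0.410000, 1.680980) = 3.748585
  y ← 1.400000 + (0.09/2)·(3.122000 + 3.748585) = 1.709176
x=-0.410000, y=1.709176:
  k1 = f(-0.410000, 1.709176) = 3.811463
  k2 = f(-0.320000, 2.052208) = 4.576424
  y ← 1.709176 + (0.09/2)·(3.811463 + 4.576424) = 2.086631
x=-0.320000, y=2.086631:
  k1 = f(-0.320000, 2.086631) = 4.653188
  k2 = f(-0.230000, 2.505418) = 5.587082
  y ← 2.086631 + (0.09/2)·(4.653188 + 5.587082) = 2.547443
y(-0.23) ≈ 2.5474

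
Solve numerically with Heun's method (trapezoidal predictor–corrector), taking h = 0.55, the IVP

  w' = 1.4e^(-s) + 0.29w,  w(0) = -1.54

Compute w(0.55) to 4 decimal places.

-1.1367

Heun: k1 = f(s_n, w_n); k2 = f(s_n + h, w_n + h·k1); w_{n+1} = w_n + (h/2)·(k1 + k2).
s=0.000000, w=-1.540000:
  k1 = f(0.000000, -1.540000) = 0.953400
  k2 = f(0.550000, -1.015630) = 0.513197
  w ← -1.540000 + (0.55/2)·(0.953400 + 0.513197) = -1.136686
w(0.55) ≈ -1.1367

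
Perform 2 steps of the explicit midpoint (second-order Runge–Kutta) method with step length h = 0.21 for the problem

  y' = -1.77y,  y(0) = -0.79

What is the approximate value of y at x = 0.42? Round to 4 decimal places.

-0.3842

Midpoint: k1 = f(x_n, y_n); k2 = f(x_n + h/2, y_n + (h/2)·k1); y_{n+1} = y_n + h·k2.
x=0.000000, y=-0.790000:
  k1 = f(0.000000, -0.790000) = 1.398300
  k2 = f(0.105000, -0.643179) = 1.138426
  y ← -0.790000 + 0.21·1.138426 = -0.550931
x=0.210000, y=-0.550931:
  k1 = f(0.210000, -0.550931) = 0.975147
  k2 = f(0.315000, -0.448540) = 0.793916
  y ← -0.550931 + 0.21·0.793916 = -0.384208
y(0.42) ≈ -0.3842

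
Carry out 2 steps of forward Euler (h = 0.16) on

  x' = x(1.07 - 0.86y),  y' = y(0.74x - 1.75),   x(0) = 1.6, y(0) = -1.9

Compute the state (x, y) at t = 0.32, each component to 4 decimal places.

Euler on (x,y): x_{n+1} = x_n + h·x', y_{n+1} = y_n + h·y'.
0.000000: (1.600000, -1.900000); f=(4.326400, 1.075400) → (2.292224, -1.727936)
0.160000: (2.292224, -1.727936); f=(5.858982, 0.092884) → (3.229661, -1.713075)
(x(0.32), y(0.32)) ≈ (3.2297, -1.7131)

3.2297, -1.7131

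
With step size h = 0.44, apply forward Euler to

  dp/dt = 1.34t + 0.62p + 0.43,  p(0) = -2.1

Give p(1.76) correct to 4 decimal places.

Euler: p_{n+1} = p_n + h·f(t_n, p_n).
t=0.000000, p=-2.100000: f=-0.872000 → p ← -2.100000 + 0.44·(-0.872000) = -2.483680
t=0.440000, p=-2.483680: f=-0.520282 → p ← -2.483680 + 0.44·(-0.520282) = -2.712604
t=0.880000, p=-2.712604: f=-0.072614 → p ← -2.712604 + 0.44·(-0.072614) = -2.744554
t=1.320000, p=-2.744554: f=0.497176 → p ← -2.744554 + 0.44·0.497176 = -2.525797
p(1.76) ≈ -2.5258

-2.5258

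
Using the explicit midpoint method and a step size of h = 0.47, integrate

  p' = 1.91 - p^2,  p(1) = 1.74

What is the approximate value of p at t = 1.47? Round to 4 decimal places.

Midpoint: k1 = f(t_n, p_n); k2 = f(t_n + h/2, p_n + (h/2)·k1); p_{n+1} = p_n + h·k2.
t=1.000000, p=1.740000:
  k1 = f(1.000000, 1.740000) = -1.117600
  k2 = f(1.235000, 1.477364) = -0.272604
  p ← 1.740000 + 0.47·(-0.272604) = 1.611876
p(1.47) ≈ 1.6119

1.6119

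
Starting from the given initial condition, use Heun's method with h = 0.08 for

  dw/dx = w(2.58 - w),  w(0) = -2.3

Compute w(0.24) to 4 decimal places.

Heun: k1 = f(x_n, w_n); k2 = f(x_n + h, w_n + h·k1); w_{n+1} = w_n + (h/2)·(k1 + k2).
x=0.000000, w=-2.300000:
  k1 = f(0.000000, -2.300000) = -11.224000
  k2 = f(0.080000, -3.197920) = -18.477326
  w ← -2.300000 + (0.08/2)·(-11.224000 + (-18.477326)) = -3.488053
x=0.080000, w=-3.488053:
  k1 = f(0.080000, -3.488053) = -21.165691
  k2 = f(0.160000, -5.181308) = -40.213731
  w ← -3.488053 + (0.08/2)·(-21.165691 + (-40.213731)) = -5.943230
x=0.160000, w=-5.943230:
  k1 = f(0.160000, -5.943230) = -50.655515
  k2 = f(0.240000, -9.995671) = -125.702273
  w ← -5.943230 + (0.08/2)·(-50.655515 + (-125.702273)) = -12.997541
w(0.24) ≈ -12.9975

-12.9975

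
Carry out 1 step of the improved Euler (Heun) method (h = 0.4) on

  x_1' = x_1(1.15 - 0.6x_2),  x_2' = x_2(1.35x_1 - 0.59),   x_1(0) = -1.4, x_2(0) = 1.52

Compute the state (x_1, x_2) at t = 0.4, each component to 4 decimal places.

-1.8171, 0.7596

Heun on (x_1,x_2): k1 = f(t_n, state_n); k2 = f(t_n + h, state_n + h·k1); state_{n+1} = state_n + (h/2)·(k1 + k2).
0.000000: (-1.400000, 1.520000)
  k1 = (-0.333200, -3.769600)
  predictor → (-1.533280, 0.012160)
  k2 = (-1.752085, -0.032345)
  → (-1.817057, 0.759611)
(x_1(0.4), x_2(0.4)) ≈ (-1.8171, 0.7596)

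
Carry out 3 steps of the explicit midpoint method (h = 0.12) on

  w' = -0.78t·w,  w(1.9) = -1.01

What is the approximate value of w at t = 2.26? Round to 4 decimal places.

Midpoint: k1 = f(t_n, w_n); k2 = f(t_n + h/2, w_n + (h/2)·k1); w_{n+1} = w_n + h·k2.
t=1.900000, w=-1.010000:
  k1 = f(1.900000, -1.010000) = 1.496820
  k2 = f(1.960000, -0.920191) = 1.406788
  w ← -1.010000 + 0.12·1.406788 = -0.841185
t=2.020000, w=-0.841185:
  k1 = f(2.020000, -0.841185) = 1.325372
  k2 = f(2.080000, -0.761663) = 1.235722
  w ← -0.841185 + 0.12·1.235722 = -0.692899
t=2.140000, w=-0.692899:
  k1 = f(2.140000, -0.692899) = 1.156587
  k2 = f(2.200000, -0.623504) = 1.069932
  w ← -0.692899 + 0.12·1.069932 = -0.564507
w(2.26) ≈ -0.5645

-0.5645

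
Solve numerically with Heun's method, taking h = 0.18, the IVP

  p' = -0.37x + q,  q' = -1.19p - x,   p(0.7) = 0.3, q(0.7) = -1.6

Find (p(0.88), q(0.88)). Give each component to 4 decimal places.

Heun on (p,q): k1 = f(x_n, state_n); k2 = f(x_n + h, state_n + h·k1); state_{n+1} = state_n + (h/2)·(k1 + k2).
0.700000: (0.300000, -1.600000)
  k1 = (-1.859000, -1.057000)
  predictor → (-0.034620, -1.790260)
  k2 = (-2.115860, -0.838802)
  → (-0.057737, -1.770622)
(p(0.88), q(0.88)) ≈ (-0.0577, -1.7706)

-0.0577, -1.7706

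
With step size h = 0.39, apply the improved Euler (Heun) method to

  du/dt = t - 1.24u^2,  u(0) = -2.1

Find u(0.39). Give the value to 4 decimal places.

Heun: k1 = f(t_n, u_n); k2 = f(t_n + h, u_n + h·k1); u_{n+1} = u_n + (h/2)·(k1 + k2).
t=0.000000, u=-2.100000:
  k1 = f(0.000000, -2.100000) = -5.468400
  k2 = f(0.390000, -4.232676) = -21.825277
  u ← -2.100000 + (0.39/2)·(-5.468400 + (-21.825277)) = -7.422267
u(0.39) ≈ -7.4223

-7.4223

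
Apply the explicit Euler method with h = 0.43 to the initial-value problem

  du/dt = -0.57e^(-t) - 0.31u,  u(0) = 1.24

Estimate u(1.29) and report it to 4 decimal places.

Euler: u_{n+1} = u_n + h·f(t_n, u_n).
t=0.000000, u=1.240000: f=-0.954400 → u ← 1.240000 + 0.43·(-0.954400) = 0.829608
t=0.430000, u=0.829608: f=-0.627969 → u ← 0.829608 + 0.43·(-0.627969) = 0.559581
t=0.860000, u=0.559581: f=-0.414673 → u ← 0.559581 + 0.43·(-0.414673) = 0.381272
u(1.29) ≈ 0.3813

0.3813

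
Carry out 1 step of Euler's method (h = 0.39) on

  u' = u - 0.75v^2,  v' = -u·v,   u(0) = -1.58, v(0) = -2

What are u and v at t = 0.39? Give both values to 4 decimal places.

-3.3662, -3.2324

Euler on (u,v): u_{n+1} = u_n + h·u', v_{n+1} = v_n + h·v'.
0.000000: (-1.580000, -2.000000); f=(-4.580000, -3.160000) → (-3.366200, -3.232400)
(u(0.39), v(0.39)) ≈ (-3.3662, -3.2324)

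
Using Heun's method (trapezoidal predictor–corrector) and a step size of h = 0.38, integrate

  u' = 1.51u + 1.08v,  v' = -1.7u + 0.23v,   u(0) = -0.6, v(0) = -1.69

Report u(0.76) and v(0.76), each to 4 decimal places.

Heun on (u,v): k1 = f(s_n, state_n); k2 = f(s_n + h, state_n + h·k1); state_{n+1} = state_n + (h/2)·(k1 + k2).
0.000000: (-0.600000, -1.690000)
  k1 = (-2.731200, 0.631300)
  predictor → (-1.637856, -1.450106)
  k2 = (-4.039277, 2.450831)
  → (-1.886391, -1.104395)
0.380000: (-1.886391, -1.104395)
  k1 = (-4.041197, 2.952853)
  predictor → (-3.422045, 0.017689)
  k2 = (-5.148184, 5.821546)
  → (-3.632373, 0.562741)
(u(0.76), v(0.76)) ≈ (-3.6324, 0.5627)

-3.6324, 0.5627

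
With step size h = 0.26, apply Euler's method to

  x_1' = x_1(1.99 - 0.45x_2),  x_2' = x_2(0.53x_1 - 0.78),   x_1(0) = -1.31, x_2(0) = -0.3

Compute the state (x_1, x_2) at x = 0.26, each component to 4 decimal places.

Euler on (x_1,x_2): x_1_{n+1} = x_1_n + h·x_1', x_2_{n+1} = x_2_n + h·x_2'.
0.000000: (-1.310000, -0.300000); f=(-2.783750, 0.442290) → (-2.033775, -0.185005)
(x_1(0.26), x_2(0.26)) ≈ (-2.0338, -0.1850)

-2.0338, -0.1850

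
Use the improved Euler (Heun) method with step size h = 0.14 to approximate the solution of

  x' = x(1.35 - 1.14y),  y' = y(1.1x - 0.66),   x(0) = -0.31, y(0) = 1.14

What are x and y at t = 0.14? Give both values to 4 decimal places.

Heun on (x,y): k1 = f(t_n, state_n); k2 = f(t_n + h, state_n + h·k1); state_{n+1} = state_n + (h/2)·(k1 + k2).
0.000000: (-0.310000, 1.140000)
  k1 = (-0.015624, -1.141140)
  predictor → (-0.312187, 0.980240)
  k2 = (-0.072592, -0.983579)
  → (-0.316175, 0.991270)
(x(0.14), y(0.14)) ≈ (-0.3162, 0.9913)

-0.3162, 0.9913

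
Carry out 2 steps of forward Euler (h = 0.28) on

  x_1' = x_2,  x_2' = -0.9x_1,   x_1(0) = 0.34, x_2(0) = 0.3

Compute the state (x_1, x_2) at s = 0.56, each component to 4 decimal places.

0.4840, 0.1075

Euler on (x_1,x_2): x_1_{n+1} = x_1_n + h·x_1', x_2_{n+1} = x_2_n + h·x_2'.
0.000000: (0.340000, 0.300000); f=(0.300000, -0.306000) → (0.424000, 0.214320)
0.280000: (0.424000, 0.214320); f=(0.214320, -0.381600) → (0.484010, 0.107472)
(x_1(0.56), x_2(0.56)) ≈ (0.4840, 0.1075)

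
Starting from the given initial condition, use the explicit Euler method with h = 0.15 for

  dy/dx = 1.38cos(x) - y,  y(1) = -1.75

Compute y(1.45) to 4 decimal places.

Euler: y_{n+1} = y_n + h·f(x_n, y_n).
x=1.000000, y=-1.750000: f=2.495617 → y ← -1.750000 + 0.15·2.495617 = -1.375657
x=1.150000, y=-1.375657: f=1.939370 → y ← -1.375657 + 0.15·1.939370 = -1.084752
x=1.300000, y=-1.084752: f=1.453900 → y ← -1.084752 + 0.15·1.453900 = -0.866667
y(1.45) ≈ -0.8667

-0.8667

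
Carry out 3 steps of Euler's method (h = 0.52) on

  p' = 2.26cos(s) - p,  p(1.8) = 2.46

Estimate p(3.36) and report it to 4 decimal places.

Euler: p_{n+1} = p_n + h·f(s_n, p_n).
s=1.800000, p=2.460000: f=-2.973477 → p ← 2.460000 + 0.52·(-2.973477) = 0.913792
s=2.320000, p=0.913792: f=-2.452978 → p ← 0.913792 + 0.52·(-2.452978) = -0.361757
s=2.840000, p=-0.361757: f=-1.796237 → p ← -0.361757 + 0.52·(-1.796237) = -1.295800
p(3.36) ≈ -1.2958

-1.2958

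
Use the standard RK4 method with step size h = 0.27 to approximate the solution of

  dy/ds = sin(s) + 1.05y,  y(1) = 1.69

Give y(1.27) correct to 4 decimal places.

2.5252

RK4: k1 = f(s_n, y_n); k2 = f(s_n + h/2, y_n + (h/2)·k1); k3 = f(s_n + h/2, y_n + (h/2)·k2); k4 = f(s_n + h, y_n + h·k3); y_{n+1} = y_n + (h/6)·(k1 + 2k2 + 2k3 + k4).
s=1.000000, y=1.690000:
  k1 = f(1.000000, 1.690000) = 2.615971
  k2 = f(1.135000, 2.043156) = 3.051848
  k3 = f(1.135000, 2.101999) = 3.113634
  k4 = f(1.270000, 2.530681) = 3.612316
  y ← 1.690000 + (0.27/6)·(k1 + 2k2 + 2k3 + k4) = 2.525166
y(1.27) ≈ 2.5252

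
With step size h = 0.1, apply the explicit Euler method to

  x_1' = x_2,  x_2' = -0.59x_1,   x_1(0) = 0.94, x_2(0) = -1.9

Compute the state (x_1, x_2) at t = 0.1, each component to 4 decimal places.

Euler on (x_1,x_2): x_1_{n+1} = x_1_n + h·x_1', x_2_{n+1} = x_2_n + h·x_2'.
0.000000: (0.940000, -1.900000); f=(-1.900000, -0.554600) → (0.750000, -1.955460)
(x_1(0.1), x_2(0.1)) ≈ (0.7500, -1.9555)

0.7500, -1.9555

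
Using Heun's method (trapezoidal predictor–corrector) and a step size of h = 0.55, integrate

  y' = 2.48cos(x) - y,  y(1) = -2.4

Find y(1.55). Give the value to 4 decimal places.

-1.2630

Heun: k1 = f(x_n, y_n); k2 = f(x_n + h, y_n + h·k1); y_{n+1} = y_n + (h/2)·(k1 + k2).
x=1.000000, y=-2.400000:
  k1 = f(1.000000, -2.400000) = 3.739950
  k2 = f(1.550000, -0.343028) = 0.394599
  y ← -2.400000 + (0.55/2)·(3.739950 + 0.394599) = -1.262999
y(1.55) ≈ -1.2630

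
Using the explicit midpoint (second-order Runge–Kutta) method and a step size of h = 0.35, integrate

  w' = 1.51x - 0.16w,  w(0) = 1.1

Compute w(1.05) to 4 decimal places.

Midpoint: k1 = f(x_n, w_n); k2 = f(x_n + h/2, w_n + (h/2)·k1); w_{n+1} = w_n + h·k2.
x=0.000000, w=1.100000:
  k1 = f(0.000000, 1.100000) = -0.176000
  k2 = f(0.175000, 1.069200) = 0.093178
  w ← 1.100000 + 0.35·0.093178 = 1.132612
x=0.350000, w=1.132612:
  k1 = f(0.350000, 1.132612) = 0.347282
  k2 = f(0.525000, 1.193387) = 0.601808
  w ← 1.132612 + 0.35·0.601808 = 1.343245
x=0.700000, w=1.343245:
  k1 = f(0.700000, 1.343245) = 0.842081
  k2 = f(0.875000, 1.490609) = 1.082753
  w ← 1.343245 + 0.35·1.082753 = 1.722209
w(1.05) ≈ 1.7222

1.7222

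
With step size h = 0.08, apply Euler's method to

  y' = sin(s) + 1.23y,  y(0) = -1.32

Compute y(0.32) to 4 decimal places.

Euler: y_{n+1} = y_n + h·f(s_n, y_n).
s=0.000000, y=-1.320000: f=-1.623600 → y ← -1.320000 + 0.08·(-1.623600) = -1.449888
s=0.080000, y=-1.449888: f=-1.703448 → y ← -1.449888 + 0.08·(-1.703448) = -1.586164
s=0.160000, y=-1.586164: f=-1.791663 → y ← -1.586164 + 0.08·(-1.791663) = -1.729497
s=0.240000, y=-1.729497: f=-1.889579 → y ← -1.729497 + 0.08·(-1.889579) = -1.880663
y(0.32) ≈ -1.8807

-1.8807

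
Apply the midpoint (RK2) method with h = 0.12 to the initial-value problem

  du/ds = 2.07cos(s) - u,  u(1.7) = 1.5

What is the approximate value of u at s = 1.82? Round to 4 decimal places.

1.2860

Midpoint: k1 = f(s_n, u_n); k2 = f(s_n + h/2, u_n + (h/2)·k1); u_{n+1} = u_n + h·k2.
s=1.700000, u=1.500000:
  k1 = f(1.700000, 1.500000) = -1.766708
  k2 = f(1.760000, 1.393998) = -1.783317
  u ← 1.500000 + 0.12·(-1.783317) = 1.286002
u(1.82) ≈ 1.2860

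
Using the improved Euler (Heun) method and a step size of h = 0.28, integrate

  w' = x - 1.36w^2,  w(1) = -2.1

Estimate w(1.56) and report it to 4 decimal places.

Heun: k1 = f(x_n, w_n); k2 = f(x_n + h, w_n + h·k1); w_{n+1} = w_n + (h/2)·(k1 + k2).
x=1.000000, w=-2.100000:
  k1 = f(1.000000, -2.100000) = -4.997600
  k2 = f(1.280000, -3.499328) = -15.373603
  w ← -2.100000 + (0.28/2)·(-4.997600 + (-15.373603)) = -4.951968
x=1.280000, w=-4.951968:
  k1 = f(1.280000, -4.951968) = -32.069908
  k2 = f(1.560000, -13.931543) = -262.399523
  w ← -4.951968 + (0.28/2)·(-32.069908 + (-262.399523)) = -46.177689
w(1.56) ≈ -46.1777

-46.1777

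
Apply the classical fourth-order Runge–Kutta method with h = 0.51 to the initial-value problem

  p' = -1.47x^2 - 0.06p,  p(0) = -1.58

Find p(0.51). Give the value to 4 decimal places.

-1.5969

RK4: k1 = f(x_n, p_n); k2 = f(x_n + h/2, p_n + (h/2)·k1); k3 = f(x_n + h/2, p_n + (h/2)·k2); k4 = f(x_n + h, p_n + h·k3); p_{n+1} = p_n + (h/6)·(k1 + 2k2 + 2k3 + k4).
x=0.000000, p=-1.580000:
  k1 = f(0.000000, -1.580000) = 0.094800
  k2 = f(0.255000, -1.555826) = -0.002237
  k3 = f(0.255000, -1.580570) = -0.000753
  k4 = f(0.510000, -1.580384) = -0.287524
  p ← -1.580000 + (0.51/6)·(k1 + 2k2 + 2k3 + k4) = -1.596890
p(0.51) ≈ -1.5969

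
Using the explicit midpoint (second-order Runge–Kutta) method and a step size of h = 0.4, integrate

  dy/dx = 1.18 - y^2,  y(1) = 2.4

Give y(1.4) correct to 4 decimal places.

Midpoint: k1 = f(x_n, y_n); k2 = f(x_n + h/2, y_n + (h/2)·k1); y_{n+1} = y_n + h·k2.
x=1.000000, y=2.400000:
  k1 = f(1.000000, 2.400000) = -4.580000
  k2 = f(1.200000, 1.484000) = -1.022256
  y ← 2.400000 + 0.4·(-1.022256) = 1.991098
y(1.4) ≈ 1.9911

1.9911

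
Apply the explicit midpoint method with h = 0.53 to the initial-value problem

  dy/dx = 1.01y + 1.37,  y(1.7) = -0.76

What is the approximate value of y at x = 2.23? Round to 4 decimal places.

Midpoint: k1 = f(x_n, y_n); k2 = f(x_n + h/2, y_n + (h/2)·k1); y_{n+1} = y_n + h·k2.
x=1.700000, y=-0.760000:
  k1 = f(1.700000, -0.760000) = 0.602400
  k2 = f(1.965000, -0.600364) = 0.763632
  y ← -0.760000 + 0.53·0.763632 = -0.355275
y(2.23) ≈ -0.3553

-0.3553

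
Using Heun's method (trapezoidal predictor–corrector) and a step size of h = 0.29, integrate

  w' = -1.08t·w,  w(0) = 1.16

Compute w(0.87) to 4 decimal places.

0.7702

Heun: k1 = f(t_n, w_n); k2 = f(t_n + h, w_n + h·k1); w_{n+1} = w_n + (h/2)·(k1 + k2).
t=0.000000, w=1.160000:
  k1 = f(0.000000, 1.160000) = 0.000000
  k2 = f(0.290000, 1.160000) = -0.363312
  w ← 1.160000 + (0.29/2)·(0.000000 + (-0.363312)) = 1.107320
t=0.290000, w=1.107320:
  k1 = f(0.290000, 1.107320) = -0.346813
  k2 = f(0.580000, 1.006744) = -0.630625
  w ← 1.107320 + (0.29/2)·(-0.346813 + (-0.630625)) = 0.965591
t=0.580000, w=0.965591:
  k1 = f(0.580000, 0.965591) = -0.604846
  k2 = f(0.870000, 0.790186) = -0.742459
  w ← 0.965591 + (0.29/2)·(-0.604846 + (-0.742459)) = 0.770232
w(0.87) ≈ 0.7702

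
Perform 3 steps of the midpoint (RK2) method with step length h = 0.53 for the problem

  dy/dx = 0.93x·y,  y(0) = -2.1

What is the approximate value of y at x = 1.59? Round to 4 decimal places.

-6.2484

Midpoint: k1 = f(x_n, y_n); k2 = f(x_n + h/2, y_n + (h/2)·k1); y_{n+1} = y_n + h·k2.
x=0.000000, y=-2.100000:
  k1 = f(0.000000, -2.100000) = 0.000000
  k2 = f(0.265000, -2.100000) = -0.517545
  y ← -2.100000 + 0.53·(-0.517545) = -2.374299
x=0.530000, y=-2.374299:
  k1 = f(0.530000, -2.374299) = -1.170292
  k2 = f(0.795000, -2.684426) = -1.984731
  y ← -2.374299 + 0.53·(-1.984731) = -3.426206
x=1.060000, y=-3.426206:
  k1 = f(1.060000, -3.426206) = -3.377554
  k2 = f(1.325000, -4.321258) = -5.324870
  y ← -3.426206 + 0.53·(-5.324870) = -6.248387
y(1.59) ≈ -6.2484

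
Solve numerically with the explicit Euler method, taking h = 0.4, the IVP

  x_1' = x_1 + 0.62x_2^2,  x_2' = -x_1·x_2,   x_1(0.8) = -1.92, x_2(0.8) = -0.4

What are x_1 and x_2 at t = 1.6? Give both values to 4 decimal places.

Euler on (x_1,x_2): x_1_{n+1} = x_1_n + h·x_1', x_2_{n+1} = x_2_n + h·x_2'.
0.800000: (-1.920000, -0.400000); f=(-1.820800, -0.768000) → (-2.648320, -0.707200)
1.200000: (-2.648320, -0.707200); f=(-2.338238, -1.872892) → (-3.583615, -1.456357)
(x_1(1.6), x_2(1.6)) ≈ (-3.5836, -1.4564)

-3.5836, -1.4564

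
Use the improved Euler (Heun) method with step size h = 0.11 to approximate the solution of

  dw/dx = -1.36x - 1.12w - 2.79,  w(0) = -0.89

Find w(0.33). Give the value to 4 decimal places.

Heun: k1 = f(x_n, w_n); k2 = f(x_n + h, w_n + h·k1); w_{n+1} = w_n + (h/2)·(k1 + k2).
x=0.000000, w=-0.890000:
  k1 = f(0.000000, -0.890000) = -1.793200
  k2 = f(0.110000, -1.087252) = -1.721878
  w ← -0.890000 + (0.11/2)·(-1.793200 + (-1.721878)) = -1.083329
x=0.110000, w=-1.083329:
  k1 = f(0.110000, -1.083329) = -1.726271
  k2 = f(0.220000, -1.273219) = -1.663195
  w ← -1.083329 + (0.11/2)·(-1.726271 + (-1.663195)) = -1.269750
x=0.220000, w=-1.269750:
  k1 = f(0.220000, -1.269750) = -1.667080
  k2 = f(0.330000, -1.453129) = -1.611296
  w ← -1.269750 + (0.11/2)·(-1.667080 + (-1.611296)) = -1.450061
w(0.33) ≈ -1.4501

-1.4501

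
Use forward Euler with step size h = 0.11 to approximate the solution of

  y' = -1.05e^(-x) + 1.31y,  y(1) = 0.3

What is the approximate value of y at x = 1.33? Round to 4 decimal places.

Euler: y_{n+1} = y_n + h·f(x_n, y_n).
x=1.000000, y=0.300000: f=0.006727 → y ← 0.300000 + 0.11·0.006727 = 0.300740
x=1.110000, y=0.300740: f=0.047932 → y ← 0.300740 + 0.11·0.047932 = 0.306012
x=1.220000, y=0.306012: f=0.090885 → y ← 0.306012 + 0.11·0.090885 = 0.316010
y(1.33) ≈ 0.3160

0.3160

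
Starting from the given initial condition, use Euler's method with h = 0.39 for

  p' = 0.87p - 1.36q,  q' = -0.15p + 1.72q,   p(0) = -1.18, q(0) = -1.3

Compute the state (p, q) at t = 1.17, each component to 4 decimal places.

1.7320, -5.7791

Euler on (p,q): p_{n+1} = p_n + h·p', q_{n+1} = q_n + h·q'.
0.000000: (-1.180000, -1.300000); f=(0.741400, -2.059000) → (-0.890854, -2.103010)
0.390000: (-0.890854, -2.103010); f=(2.085051, -3.483549) → (-0.077684, -3.461594)
0.780000: (-0.077684, -3.461594); f=(4.640183, -5.942289) → (1.731987, -5.779087)
(p(1.17), q(1.17)) ≈ (1.7320, -5.7791)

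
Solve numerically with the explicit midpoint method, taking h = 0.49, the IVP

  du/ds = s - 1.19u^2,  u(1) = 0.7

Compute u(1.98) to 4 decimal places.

Midpoint: k1 = f(s_n, u_n); k2 = f(s_n + h/2, u_n + (h/2)·k1); u_{n+1} = u_n + h·k2.
s=1.000000, u=0.700000:
  k1 = f(1.000000, 0.700000) = 0.416900
  k2 = f(1.245000, 0.802140) = 0.479319
  u ← 0.700000 + 0.49·0.479319 = 0.934866
s=1.490000, u=0.934866:
  k1 = f(1.490000, 0.934866) = 0.449970
  k2 = f(1.735000, 1.045109) = 0.435219
  u ← 0.934866 + 0.49·0.435219 = 1.148124
u(1.98) ≈ 1.1481

1.1481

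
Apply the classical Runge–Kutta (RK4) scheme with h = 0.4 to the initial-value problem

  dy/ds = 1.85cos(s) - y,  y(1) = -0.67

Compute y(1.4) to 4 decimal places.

-0.2374

RK4: k1 = f(s_n, y_n); k2 = f(s_n + h/2, y_n + (h/2)·k1); k3 = f(s_n + h/2, y_n + (h/2)·k2); k4 = f(s_n + h, y_n + h·k3); y_{n+1} = y_n + (h/6)·(k1 + 2k2 + 2k3 + k4).
s=1.000000, y=-0.670000:
  k1 = f(1.000000, -0.670000) = 1.669559
  k2 = f(1.200000, -0.336088) = 1.006450
  k3 = f(1.200000, -0.468710) = 1.139072
  k4 = f(1.400000, -0.214371) = 0.528810
  y ← -0.670000 + (0.4/6)·(k1 + 2k2 + 2k3 + k4) = -0.237372
y(1.4) ≈ -0.2374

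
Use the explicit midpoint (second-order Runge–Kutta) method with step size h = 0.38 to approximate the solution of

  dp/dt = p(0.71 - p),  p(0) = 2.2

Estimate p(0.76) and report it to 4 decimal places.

Midpoint: k1 = f(t_n, p_n); k2 = f(t_n + h/2, p_n + (h/2)·k1); p_{n+1} = p_n + h·k2.
t=0.000000, p=2.200000:
  k1 = f(0.000000, 2.200000) = -3.278000
  k2 = f(0.190000, 1.577180) = -1.367699
  p ← 2.200000 + 0.38·(-1.367699) = 1.680274
t=0.380000, p=1.680274:
  k1 = f(0.380000, 1.680274) = -1.630327
  k2 = f(0.570000, 1.370512) = -0.905240
  p ← 1.680274 + 0.38·(-0.905240) = 1.336283
p(0.76) ≈ 1.3363

1.3363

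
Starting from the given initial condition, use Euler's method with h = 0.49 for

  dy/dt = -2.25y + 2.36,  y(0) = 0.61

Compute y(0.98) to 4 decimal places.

1.0443

Euler: y_{n+1} = y_n + h·f(t_n, y_n).
t=0.000000, y=0.610000: f=0.987500 → y ← 0.610000 + 0.49·0.987500 = 1.093875
t=0.490000, y=1.093875: f=-0.101219 → y ← 1.093875 + 0.49·(-0.101219) = 1.044278
y(0.98) ≈ 1.0443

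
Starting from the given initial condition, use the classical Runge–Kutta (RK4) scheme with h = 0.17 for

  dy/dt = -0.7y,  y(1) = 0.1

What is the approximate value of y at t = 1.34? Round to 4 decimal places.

RK4: k1 = f(t_n, y_n); k2 = f(t_n + h/2, y_n + (h/2)·k1); k3 = f(t_n + h/2, y_n + (h/2)·k2); k4 = f(t_n + h, y_n + h·k3); y_{n+1} = y_n + (h/6)·(k1 + 2k2 + 2k3 + k4).
t=1.000000, y=0.100000:
  k1 = f(1.000000, 0.100000) = -0.070000
  k2 = f(1.085000, 0.094050) = -0.065835
  k3 = f(1.085000, 0.094404) = -0.066083
  k4 = f(1.170000, 0.088766) = -0.062136
  y ← 0.100000 + (0.17/6)·(k1 + 2k2 + 2k3 + k4) = 0.088781
t=1.170000, y=0.088781:
  k1 = f(1.170000, 0.088781) = -0.062147
  k2 = f(1.255000, 0.083498) = -0.058449
  k3 = f(1.255000, 0.083813) = -0.058669
  k4 = f(1.340000, 0.078807) = -0.055165
  y ← 0.088781 + (0.17/6)·(k1 + 2k2 + 2k3 + k4) = 0.078820
y(1.34) ≈ 0.0788

0.0788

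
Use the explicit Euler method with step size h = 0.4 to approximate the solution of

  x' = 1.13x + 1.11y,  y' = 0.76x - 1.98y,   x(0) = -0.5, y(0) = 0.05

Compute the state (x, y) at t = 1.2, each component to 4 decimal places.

Euler on (x,y): x_{n+1} = x_n + h·x', y_{n+1} = y_n + h·y'.
0.000000: (-0.500000, 0.050000); f=(-0.509500, -0.479000) → (-0.703800, -0.141600)
0.400000: (-0.703800, -0.141600); f=(-0.952470, -0.254520) → (-1.084788, -0.243408)
0.800000: (-1.084788, -0.243408); f=(-1.495993, -0.342491) → (-1.683185, -0.380404)
(x(1.2), y(1.2)) ≈ (-1.6832, -0.3804)

-1.6832, -0.3804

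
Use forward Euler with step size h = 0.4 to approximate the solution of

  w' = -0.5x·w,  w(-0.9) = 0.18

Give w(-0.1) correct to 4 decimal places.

0.2336

Euler: w_{n+1} = w_n + h·f(x_n, w_n).
x=-0.900000, w=0.180000: f=0.081000 → w ← 0.180000 + 0.4·0.081000 = 0.212400
x=-0.500000, w=0.212400: f=0.053100 → w ← 0.212400 + 0.4·0.053100 = 0.233640
w(-0.1) ≈ 0.2336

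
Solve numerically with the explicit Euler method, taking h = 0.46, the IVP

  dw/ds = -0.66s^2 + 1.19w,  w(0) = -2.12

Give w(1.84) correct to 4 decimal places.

-13.2844

Euler: w_{n+1} = w_n + h·f(s_n, w_n).
s=0.000000, w=-2.120000: f=-2.522800 → w ← -2.120000 + 0.46·(-2.522800) = -3.280488
s=0.460000, w=-3.280488: f=-4.043437 → w ← -3.280488 + 0.46·(-4.043437) = -5.140469
s=0.920000, w=-5.140469: f=-6.675782 → w ← -5.140469 + 0.46·(-6.675782) = -8.211329
s=1.380000, w=-8.211329: f=-11.028385 → w ← -8.211329 + 0.46·(-11.028385) = -13.284386
w(1.84) ≈ -13.2844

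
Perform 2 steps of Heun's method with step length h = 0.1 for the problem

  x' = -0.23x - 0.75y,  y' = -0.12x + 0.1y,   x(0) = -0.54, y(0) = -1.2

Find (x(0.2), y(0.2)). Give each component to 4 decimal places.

-0.3389, -1.2136

Heun on (x,y): k1 = f(t_n, state_n); k2 = f(t_n + h, state_n + h·k1); state_{n+1} = state_n + (h/2)·(k1 + k2).
0.000000: (-0.540000, -1.200000)
  k1 = (1.024200, -0.055200)
  predictor → (-0.437580, -1.205520)
  k2 = (1.004783, -0.068042)
  → (-0.438551, -1.206162)
0.100000: (-0.438551, -1.206162)
  k1 = (1.005488, -0.067990)
  predictor → (-0.338002, -1.212961)
  k2 = (0.987461, -0.080736)
  → (-0.338903, -1.213598)
(x(0.2), y(0.2)) ≈ (-0.3389, -1.2136)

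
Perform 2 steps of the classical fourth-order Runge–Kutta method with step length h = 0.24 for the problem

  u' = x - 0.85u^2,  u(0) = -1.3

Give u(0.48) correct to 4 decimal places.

-2.5442

RK4: k1 = f(x_n, u_n); k2 = f(x_n + h/2, u_n + (h/2)·k1); k3 = f(x_n + h/2, u_n + (h/2)·k2); k4 = f(x_n + h, u_n + h·k3); u_{n+1} = u_n + (h/6)·(k1 + 2k2 + 2k3 + k4).
x=0.000000, u=-1.300000:
  k1 = f(0.000000, -1.300000) = -1.436500
  k2 = f(0.120000, -1.472380) = -1.722717
  k3 = f(0.120000, -1.506726) = -1.809690
  k4 = f(0.240000, -1.734326) = -2.316702
  u ← -1.300000 + (0.24/6)·(k1 + 2k2 + 2k3 + k4) = -1.732721
x=0.240000, u=-1.732721:
  k1 = f(0.240000, -1.732721) = -2.311973
  k2 = f(0.360000, -2.010157) = -3.074623
  k3 = f(0.360000, -2.101675) = -3.394484
  k4 = f(0.480000, -2.547397) = -5.035846
  u ← -1.732721 + (0.24/6)·(k1 + 2k2 + 2k3 + k4) = -2.544162
u(0.48) ≈ -2.5442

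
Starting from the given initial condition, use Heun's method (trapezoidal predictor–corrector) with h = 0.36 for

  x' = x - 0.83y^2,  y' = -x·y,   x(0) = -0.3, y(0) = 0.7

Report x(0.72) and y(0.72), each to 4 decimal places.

Heun on (x,y): k1 = f(t_n, state_n); k2 = f(t_n + h, state_n + h·k1); state_{n+1} = state_n + (h/2)·(k1 + k2).
0.000000: (-0.300000, 0.700000)
  k1 = (-0.706700, 0.210000)
  predictor → (-0.554412, 0.775600)
  k2 = (-1.053703, 0.430002)
  → (-0.616873, 0.815200)
0.360000: (-0.616873, 0.815200)
  k1 = (-1.168450, 0.502875)
  predictor → (-1.037515, 0.996235)
  k2 = (-1.861277, 1.033609)
  → (-1.162223, 1.091767)
(x(0.72), y(0.72)) ≈ (-1.1622, 1.0918)

-1.1622, 1.0918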